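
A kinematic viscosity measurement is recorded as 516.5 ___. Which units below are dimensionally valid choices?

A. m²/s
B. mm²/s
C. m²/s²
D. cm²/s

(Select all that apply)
A, B, D

kinematic viscosity has SI base units: m^2 / s

Checking each option against m^2 / s:
  A. m²/s: ✓ matches
  B. mm²/s: ✓ matches
  C. m²/s²: ✗ does not match
  D. cm²/s: ✓ matches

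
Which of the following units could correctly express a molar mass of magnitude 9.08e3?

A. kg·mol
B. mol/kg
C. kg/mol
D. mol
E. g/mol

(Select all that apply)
C, E

molar mass has SI base units: kg / mol

Checking each option against kg / mol:
  A. kg·mol: ✗ does not match
  B. mol/kg: ✗ does not match
  C. kg/mol: ✓ matches
  D. mol: ✗ does not match
  E. g/mol: ✓ matches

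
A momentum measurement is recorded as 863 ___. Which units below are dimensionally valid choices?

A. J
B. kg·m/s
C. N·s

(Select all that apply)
B, C

momentum has SI base units: kg * m / s

Checking each option against kg * m / s:
  A. J: ✗ does not match
  B. kg·m/s: ✓ matches
  C. N·s: ✓ matches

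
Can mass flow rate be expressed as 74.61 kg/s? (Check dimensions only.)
Yes

mass flow rate has SI base units: kg / s
kg/s reduces to the same SI base units, so it is a valid unit for mass flow rate.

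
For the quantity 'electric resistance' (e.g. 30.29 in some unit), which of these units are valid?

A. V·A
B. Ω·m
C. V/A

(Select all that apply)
C

electric resistance has SI base units: kg * m^2 / (A^2 * s^3)

Checking each option against kg * m^2 / (A^2 * s^3):
  A. V·A: ✗ does not match
  B. Ω·m: ✗ does not match
  C. V/A: ✓ matches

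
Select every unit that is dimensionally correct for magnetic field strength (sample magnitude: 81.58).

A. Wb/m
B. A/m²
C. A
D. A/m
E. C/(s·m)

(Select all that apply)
D, E

magnetic field strength has SI base units: A / m

Checking each option against A / m:
  A. Wb/m: ✗ does not match
  B. A/m²: ✗ does not match
  C. A: ✗ does not match
  D. A/m: ✓ matches
  E. C/(s·m): ✓ matches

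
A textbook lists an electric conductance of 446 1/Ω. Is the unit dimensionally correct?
Yes

electric conductance has SI base units: A^2 * s^3 / (kg * m^2)
1/Ω reduces to the same SI base units, so it is a valid unit for electric conductance.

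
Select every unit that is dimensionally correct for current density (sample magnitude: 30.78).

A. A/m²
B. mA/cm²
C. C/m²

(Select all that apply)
A, B

current density has SI base units: A / m^2

Checking each option against A / m^2:
  A. A/m²: ✓ matches
  B. mA/cm²: ✓ matches
  C. C/m²: ✗ does not match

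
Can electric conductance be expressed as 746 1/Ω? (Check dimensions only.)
Yes

electric conductance has SI base units: A^2 * s^3 / (kg * m^2)
1/Ω reduces to the same SI base units, so it is a valid unit for electric conductance.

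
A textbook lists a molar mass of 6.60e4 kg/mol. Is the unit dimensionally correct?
Yes

molar mass has SI base units: kg / mol
kg/mol reduces to the same SI base units, so it is a valid unit for molar mass.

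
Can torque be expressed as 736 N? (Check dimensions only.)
No

torque has SI base units: kg * m^2 / s^2
N does NOT reduce to kg * m^2 / s^2; a valid unit for torque would be e.g. N·m.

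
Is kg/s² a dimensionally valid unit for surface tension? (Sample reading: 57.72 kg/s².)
Yes

surface tension has SI base units: kg / s^2
kg/s² reduces to the same SI base units, so it is a valid unit for surface tension.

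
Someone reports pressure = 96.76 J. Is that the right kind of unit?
No

pressure has SI base units: kg / (m * s^2)
J does NOT reduce to kg / (m * s^2); a valid unit for pressure would be e.g. Pa.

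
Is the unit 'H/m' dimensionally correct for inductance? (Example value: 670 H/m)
No

inductance has SI base units: kg * m^2 / (A^2 * s^2)
H/m does NOT reduce to kg * m^2 / (A^2 * s^2); a valid unit for inductance would be e.g. H.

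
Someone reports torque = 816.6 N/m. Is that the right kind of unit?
No

torque has SI base units: kg * m^2 / s^2
N/m does NOT reduce to kg * m^2 / s^2; a valid unit for torque would be e.g. N·m.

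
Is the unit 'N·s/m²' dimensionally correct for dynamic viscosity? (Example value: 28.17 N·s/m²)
Yes

dynamic viscosity has SI base units: kg / (m * s)
N·s/m² reduces to the same SI base units, so it is a valid unit for dynamic viscosity.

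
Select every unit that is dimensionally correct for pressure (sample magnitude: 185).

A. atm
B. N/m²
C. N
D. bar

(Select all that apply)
A, B, D

pressure has SI base units: kg / (m * s^2)

Checking each option against kg / (m * s^2):
  A. atm: ✓ matches
  B. N/m²: ✓ matches
  C. N: ✗ does not match
  D. bar: ✓ matches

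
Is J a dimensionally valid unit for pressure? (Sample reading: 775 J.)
No

pressure has SI base units: kg / (m * s^2)
J does NOT reduce to kg / (m * s^2); a valid unit for pressure would be e.g. Pa.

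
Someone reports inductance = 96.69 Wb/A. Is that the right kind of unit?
Yes

inductance has SI base units: kg * m^2 / (A^2 * s^2)
Wb/A reduces to the same SI base units, so it is a valid unit for inductance.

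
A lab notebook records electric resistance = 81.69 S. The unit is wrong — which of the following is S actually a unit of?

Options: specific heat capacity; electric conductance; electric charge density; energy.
electric conductance

electric resistance should have units dimensionally equivalent to kg * m^2 / (A^2 * s^3) (e.g. Ω).
The given unit 'S' reduces to A^2 * s^3 / (kg * m^2). Of the listed options, that is the dimensionality of electric conductance.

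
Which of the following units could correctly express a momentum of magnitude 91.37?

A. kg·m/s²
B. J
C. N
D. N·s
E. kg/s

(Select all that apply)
D

momentum has SI base units: kg * m / s

Checking each option against kg * m / s:
  A. kg·m/s²: ✗ does not match
  B. J: ✗ does not match
  C. N: ✗ does not match
  D. N·s: ✓ matches
  E. kg/s: ✗ does not match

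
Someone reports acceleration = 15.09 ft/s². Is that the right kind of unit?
Yes

acceleration has SI base units: m / s^2
ft/s² reduces to the same SI base units, so it is a valid unit for acceleration.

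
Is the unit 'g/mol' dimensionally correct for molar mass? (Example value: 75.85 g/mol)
Yes

molar mass has SI base units: kg / mol
g/mol reduces to the same SI base units, so it is a valid unit for molar mass.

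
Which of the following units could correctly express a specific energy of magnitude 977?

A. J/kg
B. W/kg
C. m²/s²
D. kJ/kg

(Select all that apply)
A, C, D

specific energy has SI base units: m^2 / s^2

Checking each option against m^2 / s^2:
  A. J/kg: ✓ matches
  B. W/kg: ✗ does not match
  C. m²/s²: ✓ matches
  D. kJ/kg: ✓ matches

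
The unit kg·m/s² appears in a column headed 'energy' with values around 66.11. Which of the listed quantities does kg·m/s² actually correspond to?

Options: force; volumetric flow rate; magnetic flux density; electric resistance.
force

energy should have units dimensionally equivalent to kg * m^2 / s^2 (e.g. J).
The given unit 'kg·m/s²' reduces to kg * m / s^2. Of the listed options, that is the dimensionality of force.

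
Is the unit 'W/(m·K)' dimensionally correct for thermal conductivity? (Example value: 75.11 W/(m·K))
Yes

thermal conductivity has SI base units: kg * m / (s^3 * K)
W/(m·K) reduces to the same SI base units, so it is a valid unit for thermal conductivity.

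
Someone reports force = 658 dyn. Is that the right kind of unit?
Yes

force has SI base units: kg * m / s^2
dyn reduces to the same SI base units, so it is a valid unit for force.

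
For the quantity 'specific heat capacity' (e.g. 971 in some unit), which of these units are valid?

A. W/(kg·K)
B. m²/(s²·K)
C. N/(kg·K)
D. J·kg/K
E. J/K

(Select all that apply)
B

specific heat capacity has SI base units: m^2 / (s^2 * K)

Checking each option against m^2 / (s^2 * K):
  A. W/(kg·K): ✗ does not match
  B. m²/(s²·K): ✓ matches
  C. N/(kg·K): ✗ does not match
  D. J·kg/K: ✗ does not match
  E. J/K: ✗ does not match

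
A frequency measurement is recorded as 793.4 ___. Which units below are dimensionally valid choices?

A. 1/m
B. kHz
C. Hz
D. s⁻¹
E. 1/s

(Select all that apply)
B, C, D, E

frequency has SI base units: 1 / s

Checking each option against 1 / s:
  A. 1/m: ✗ does not match
  B. kHz: ✓ matches
  C. Hz: ✓ matches
  D. s⁻¹: ✓ matches
  E. 1/s: ✓ matches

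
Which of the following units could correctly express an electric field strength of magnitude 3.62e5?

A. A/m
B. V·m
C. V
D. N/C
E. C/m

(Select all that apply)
D

electric field strength has SI base units: kg * m / (A * s^3)

Checking each option against kg * m / (A * s^3):
  A. A/m: ✗ does not match
  B. V·m: ✗ does not match
  C. V: ✗ does not match
  D. N/C: ✓ matches
  E. C/m: ✗ does not match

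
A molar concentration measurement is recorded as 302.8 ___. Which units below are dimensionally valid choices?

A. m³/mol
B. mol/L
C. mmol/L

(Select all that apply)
B, C

molar concentration has SI base units: mol / m^3

Checking each option against mol / m^3:
  A. m³/mol: ✗ does not match
  B. mol/L: ✓ matches
  C. mmol/L: ✓ matches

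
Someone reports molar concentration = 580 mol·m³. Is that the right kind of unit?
No

molar concentration has SI base units: mol / m^3
mol·m³ does NOT reduce to mol / m^3; a valid unit for molar concentration would be e.g. mol/m³.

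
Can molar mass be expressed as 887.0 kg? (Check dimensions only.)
No

molar mass has SI base units: kg / mol
kg does NOT reduce to kg / mol; a valid unit for molar mass would be e.g. kg/mol.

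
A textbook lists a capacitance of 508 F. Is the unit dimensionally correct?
Yes

capacitance has SI base units: A^2 * s^4 / (kg * m^2)
F reduces to the same SI base units, so it is a valid unit for capacitance.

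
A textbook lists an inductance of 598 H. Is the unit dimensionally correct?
Yes

inductance has SI base units: kg * m^2 / (A^2 * s^2)
H reduces to the same SI base units, so it is a valid unit for inductance.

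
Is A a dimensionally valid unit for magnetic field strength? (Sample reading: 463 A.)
No

magnetic field strength has SI base units: A / m
A does NOT reduce to A / m; a valid unit for magnetic field strength would be e.g. A/m.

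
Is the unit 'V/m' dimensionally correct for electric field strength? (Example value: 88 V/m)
Yes

electric field strength has SI base units: kg * m / (A * s^3)
V/m reduces to the same SI base units, so it is a valid unit for electric field strength.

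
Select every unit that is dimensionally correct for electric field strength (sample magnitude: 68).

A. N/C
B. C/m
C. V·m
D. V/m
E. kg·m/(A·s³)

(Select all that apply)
A, D, E

electric field strength has SI base units: kg * m / (A * s^3)

Checking each option against kg * m / (A * s^3):
  A. N/C: ✓ matches
  B. C/m: ✗ does not match
  C. V·m: ✗ does not match
  D. V/m: ✓ matches
  E. kg·m/(A·s³): ✓ matches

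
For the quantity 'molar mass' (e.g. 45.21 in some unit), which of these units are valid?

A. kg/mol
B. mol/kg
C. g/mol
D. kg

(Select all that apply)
A, C

molar mass has SI base units: kg / mol

Checking each option against kg / mol:
  A. kg/mol: ✓ matches
  B. mol/kg: ✗ does not match
  C. g/mol: ✓ matches
  D. kg: ✗ does not match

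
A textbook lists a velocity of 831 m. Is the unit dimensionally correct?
No

velocity has SI base units: m / s
m does NOT reduce to m / s; a valid unit for velocity would be e.g. m/s.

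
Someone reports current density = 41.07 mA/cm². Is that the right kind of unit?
Yes

current density has SI base units: A / m^2
mA/cm² reduces to the same SI base units, so it is a valid unit for current density.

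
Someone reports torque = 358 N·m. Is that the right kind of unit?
Yes

torque has SI base units: kg * m^2 / s^2
N·m reduces to the same SI base units, so it is a valid unit for torque.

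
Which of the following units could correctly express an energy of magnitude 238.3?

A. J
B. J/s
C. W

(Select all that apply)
A

energy has SI base units: kg * m^2 / s^2

Checking each option against kg * m^2 / s^2:
  A. J: ✓ matches
  B. J/s: ✗ does not match
  C. W: ✗ does not match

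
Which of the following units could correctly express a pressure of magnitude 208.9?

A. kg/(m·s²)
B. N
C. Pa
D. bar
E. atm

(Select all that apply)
A, C, D, E

pressure has SI base units: kg / (m * s^2)

Checking each option against kg / (m * s^2):
  A. kg/(m·s²): ✓ matches
  B. N: ✗ does not match
  C. Pa: ✓ matches
  D. bar: ✓ matches
  E. atm: ✓ matches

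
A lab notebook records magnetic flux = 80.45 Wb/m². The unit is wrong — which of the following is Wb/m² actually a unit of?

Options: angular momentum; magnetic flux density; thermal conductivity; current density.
magnetic flux density

magnetic flux should have units dimensionally equivalent to kg * m^2 / (A * s^2) (e.g. Wb).
The given unit 'Wb/m²' reduces to kg / (A * s^2). Of the listed options, that is the dimensionality of magnetic flux density.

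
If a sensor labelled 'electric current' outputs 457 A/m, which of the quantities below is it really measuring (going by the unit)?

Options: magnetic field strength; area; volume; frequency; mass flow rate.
magnetic field strength

electric current should have units dimensionally equivalent to A (e.g. A).
The given unit 'A/m' reduces to A / m. Of the listed options, that is the dimensionality of magnetic field strength.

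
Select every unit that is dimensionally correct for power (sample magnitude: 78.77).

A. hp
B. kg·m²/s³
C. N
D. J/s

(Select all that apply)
A, B, D

power has SI base units: kg * m^2 / s^3

Checking each option against kg * m^2 / s^3:
  A. hp: ✓ matches
  B. kg·m²/s³: ✓ matches
  C. N: ✗ does not match
  D. J/s: ✓ matches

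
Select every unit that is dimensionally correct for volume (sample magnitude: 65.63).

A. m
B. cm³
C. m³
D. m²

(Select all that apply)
B, C

volume has SI base units: m^3

Checking each option against m^3:
  A. m: ✗ does not match
  B. cm³: ✓ matches
  C. m³: ✓ matches
  D. m²: ✗ does not match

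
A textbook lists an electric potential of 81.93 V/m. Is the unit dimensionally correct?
No

electric potential has SI base units: kg * m^2 / (A * s^3)
V/m does NOT reduce to kg * m^2 / (A * s^3); a valid unit for electric potential would be e.g. V.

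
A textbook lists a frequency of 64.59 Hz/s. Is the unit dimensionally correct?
No

frequency has SI base units: 1 / s
Hz/s does NOT reduce to 1 / s; a valid unit for frequency would be e.g. Hz.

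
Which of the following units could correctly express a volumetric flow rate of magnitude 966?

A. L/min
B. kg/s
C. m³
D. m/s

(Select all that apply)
A

volumetric flow rate has SI base units: m^3 / s

Checking each option against m^3 / s:
  A. L/min: ✓ matches
  B. kg/s: ✗ does not match
  C. m³: ✗ does not match
  D. m/s: ✗ does not match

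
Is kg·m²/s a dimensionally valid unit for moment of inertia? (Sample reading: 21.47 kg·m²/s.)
No

moment of inertia has SI base units: kg * m^2
kg·m²/s does NOT reduce to kg * m^2; a valid unit for moment of inertia would be e.g. kg·m².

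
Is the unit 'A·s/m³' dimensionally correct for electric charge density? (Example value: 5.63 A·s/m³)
Yes

electric charge density has SI base units: A * s / m^3
A·s/m³ reduces to the same SI base units, so it is a valid unit for electric charge density.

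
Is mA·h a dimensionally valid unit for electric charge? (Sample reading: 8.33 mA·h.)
Yes

electric charge has SI base units: A * s
mA·h reduces to the same SI base units, so it is a valid unit for electric charge.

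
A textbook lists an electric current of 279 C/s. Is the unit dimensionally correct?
Yes

electric current has SI base units: A
C/s reduces to the same SI base units, so it is a valid unit for electric current.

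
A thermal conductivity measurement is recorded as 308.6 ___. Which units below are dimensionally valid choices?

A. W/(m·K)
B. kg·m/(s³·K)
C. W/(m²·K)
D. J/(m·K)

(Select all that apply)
A, B

thermal conductivity has SI base units: kg * m / (s^3 * K)

Checking each option against kg * m / (s^3 * K):
  A. W/(m·K): ✓ matches
  B. kg·m/(s³·K): ✓ matches
  C. W/(m²·K): ✗ does not match
  D. J/(m·K): ✗ does not match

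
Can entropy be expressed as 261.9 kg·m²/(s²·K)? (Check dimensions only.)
Yes

entropy has SI base units: kg * m^2 / (s^2 * K)
kg·m²/(s²·K) reduces to the same SI base units, so it is a valid unit for entropy.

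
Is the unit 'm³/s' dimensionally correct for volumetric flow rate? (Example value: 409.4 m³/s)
Yes

volumetric flow rate has SI base units: m^3 / s
m³/s reduces to the same SI base units, so it is a valid unit for volumetric flow rate.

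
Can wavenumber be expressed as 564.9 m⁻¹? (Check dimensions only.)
Yes

wavenumber has SI base units: 1 / m
m⁻¹ reduces to the same SI base units, so it is a valid unit for wavenumber.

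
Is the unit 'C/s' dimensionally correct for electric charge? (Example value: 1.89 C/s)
No

electric charge has SI base units: A * s
C/s does NOT reduce to A * s; a valid unit for electric charge would be e.g. C.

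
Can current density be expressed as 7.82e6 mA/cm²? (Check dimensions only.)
Yes

current density has SI base units: A / m^2
mA/cm² reduces to the same SI base units, so it is a valid unit for current density.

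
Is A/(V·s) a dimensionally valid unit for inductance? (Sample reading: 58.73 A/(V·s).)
No

inductance has SI base units: kg * m^2 / (A^2 * s^2)
A/(V·s) does NOT reduce to kg * m^2 / (A^2 * s^2); a valid unit for inductance would be e.g. H.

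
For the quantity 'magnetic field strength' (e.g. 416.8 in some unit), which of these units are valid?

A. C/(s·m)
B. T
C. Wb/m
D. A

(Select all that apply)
A

magnetic field strength has SI base units: A / m

Checking each option against A / m:
  A. C/(s·m): ✓ matches
  B. T: ✗ does not match
  C. Wb/m: ✗ does not match
  D. A: ✗ does not match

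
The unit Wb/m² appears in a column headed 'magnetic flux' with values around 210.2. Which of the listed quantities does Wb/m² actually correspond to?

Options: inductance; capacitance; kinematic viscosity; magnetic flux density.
magnetic flux density

magnetic flux should have units dimensionally equivalent to kg * m^2 / (A * s^2) (e.g. Wb).
The given unit 'Wb/m²' reduces to kg / (A * s^2). Of the listed options, that is the dimensionality of magnetic flux density.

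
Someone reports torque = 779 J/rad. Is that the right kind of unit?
Yes

torque has SI base units: kg * m^2 / s^2
J/rad reduces to the same SI base units, so it is a valid unit for torque.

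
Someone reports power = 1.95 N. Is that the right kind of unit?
No

power has SI base units: kg * m^2 / s^3
N does NOT reduce to kg * m^2 / s^3; a valid unit for power would be e.g. W.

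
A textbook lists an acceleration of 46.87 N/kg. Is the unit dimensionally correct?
Yes

acceleration has SI base units: m / s^2
N/kg reduces to the same SI base units, so it is a valid unit for acceleration.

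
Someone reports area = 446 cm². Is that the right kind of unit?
Yes

area has SI base units: m^2
cm² reduces to the same SI base units, so it is a valid unit for area.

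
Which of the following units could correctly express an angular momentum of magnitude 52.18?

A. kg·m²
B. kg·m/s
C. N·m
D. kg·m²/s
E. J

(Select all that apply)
D

angular momentum has SI base units: kg * m^2 / s

Checking each option against kg * m^2 / s:
  A. kg·m²: ✗ does not match
  B. kg·m/s: ✗ does not match
  C. N·m: ✗ does not match
  D. kg·m²/s: ✓ matches
  E. J: ✗ does not match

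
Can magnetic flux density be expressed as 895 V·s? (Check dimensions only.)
No

magnetic flux density has SI base units: kg / (A * s^2)
V·s does NOT reduce to kg / (A * s^2); a valid unit for magnetic flux density would be e.g. T.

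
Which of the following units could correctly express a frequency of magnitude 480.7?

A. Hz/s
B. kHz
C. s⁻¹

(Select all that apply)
B, C

frequency has SI base units: 1 / s

Checking each option against 1 / s:
  A. Hz/s: ✗ does not match
  B. kHz: ✓ matches
  C. s⁻¹: ✓ matches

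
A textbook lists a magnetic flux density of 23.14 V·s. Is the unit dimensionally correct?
No

magnetic flux density has SI base units: kg / (A * s^2)
V·s does NOT reduce to kg / (A * s^2); a valid unit for magnetic flux density would be e.g. T.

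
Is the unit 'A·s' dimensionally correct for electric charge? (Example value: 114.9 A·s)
Yes

electric charge has SI base units: A * s
A·s reduces to the same SI base units, so it is a valid unit for electric charge.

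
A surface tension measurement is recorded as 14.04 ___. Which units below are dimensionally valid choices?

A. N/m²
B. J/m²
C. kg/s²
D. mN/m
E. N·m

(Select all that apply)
B, C, D

surface tension has SI base units: kg / s^2

Checking each option against kg / s^2:
  A. N/m²: ✗ does not match
  B. J/m²: ✓ matches
  C. kg/s²: ✓ matches
  D. mN/m: ✓ matches
  E. N·m: ✗ does not match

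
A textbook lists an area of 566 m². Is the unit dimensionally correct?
Yes

area has SI base units: m^2
m² reduces to the same SI base units, so it is a valid unit for area.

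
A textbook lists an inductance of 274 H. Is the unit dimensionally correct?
Yes

inductance has SI base units: kg * m^2 / (A^2 * s^2)
H reduces to the same SI base units, so it is a valid unit for inductance.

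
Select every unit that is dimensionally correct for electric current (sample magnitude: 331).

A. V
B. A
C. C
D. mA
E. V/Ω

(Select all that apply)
B, D, E

electric current has SI base units: A

Checking each option against A:
  A. V: ✗ does not match
  B. A: ✓ matches
  C. C: ✗ does not match
  D. mA: ✓ matches
  E. V/Ω: ✓ matches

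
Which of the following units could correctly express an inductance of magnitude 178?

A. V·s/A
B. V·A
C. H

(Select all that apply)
A, C

inductance has SI base units: kg * m^2 / (A^2 * s^2)

Checking each option against kg * m^2 / (A^2 * s^2):
  A. V·s/A: ✓ matches
  B. V·A: ✗ does not match
  C. H: ✓ matches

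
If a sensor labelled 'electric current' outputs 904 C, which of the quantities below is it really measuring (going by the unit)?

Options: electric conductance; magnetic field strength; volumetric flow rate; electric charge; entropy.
electric charge

electric current should have units dimensionally equivalent to A (e.g. A).
The given unit 'C' reduces to A * s. Of the listed options, that is the dimensionality of electric charge.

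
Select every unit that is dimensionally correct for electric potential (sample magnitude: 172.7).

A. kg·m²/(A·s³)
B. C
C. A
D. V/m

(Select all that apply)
A

electric potential has SI base units: kg * m^2 / (A * s^3)

Checking each option against kg * m^2 / (A * s^3):
  A. kg·m²/(A·s³): ✓ matches
  B. C: ✗ does not match
  C. A: ✗ does not match
  D. V/m: ✗ does not match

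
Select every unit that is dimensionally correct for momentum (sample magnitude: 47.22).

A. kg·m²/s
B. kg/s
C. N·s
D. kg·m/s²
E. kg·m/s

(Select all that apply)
C, E

momentum has SI base units: kg * m / s

Checking each option against kg * m / s:
  A. kg·m²/s: ✗ does not match
  B. kg/s: ✗ does not match
  C. N·s: ✓ matches
  D. kg·m/s²: ✗ does not match
  E. kg·m/s: ✓ matches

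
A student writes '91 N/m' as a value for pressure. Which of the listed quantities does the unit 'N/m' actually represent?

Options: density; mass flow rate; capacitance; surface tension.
surface tension

pressure should have units dimensionally equivalent to kg / (m * s^2) (e.g. Pa).
The given unit 'N/m' reduces to kg / s^2. Of the listed options, that is the dimensionality of surface tension.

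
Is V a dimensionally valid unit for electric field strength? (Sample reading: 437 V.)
No

electric field strength has SI base units: kg * m / (A * s^3)
V does NOT reduce to kg * m / (A * s^3); a valid unit for electric field strength would be e.g. V/m.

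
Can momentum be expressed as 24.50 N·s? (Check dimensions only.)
Yes

momentum has SI base units: kg * m / s
N·s reduces to the same SI base units, so it is a valid unit for momentum.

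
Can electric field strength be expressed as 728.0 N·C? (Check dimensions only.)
No

electric field strength has SI base units: kg * m / (A * s^3)
N·C does NOT reduce to kg * m / (A * s^3); a valid unit for electric field strength would be e.g. V/m.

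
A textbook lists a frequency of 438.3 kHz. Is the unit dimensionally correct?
Yes

frequency has SI base units: 1 / s
kHz reduces to the same SI base units, so it is a valid unit for frequency.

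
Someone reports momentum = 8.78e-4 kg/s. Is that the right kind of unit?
No

momentum has SI base units: kg * m / s
kg/s does NOT reduce to kg * m / s; a valid unit for momentum would be e.g. kg·m/s.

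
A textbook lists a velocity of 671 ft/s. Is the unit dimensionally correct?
Yes

velocity has SI base units: m / s
ft/s reduces to the same SI base units, so it is a valid unit for velocity.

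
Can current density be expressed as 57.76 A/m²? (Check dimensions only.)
Yes

current density has SI base units: A / m^2
A/m² reduces to the same SI base units, so it is a valid unit for current density.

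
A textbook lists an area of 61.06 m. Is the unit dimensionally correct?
No

area has SI base units: m^2
m does NOT reduce to m^2; a valid unit for area would be e.g. m².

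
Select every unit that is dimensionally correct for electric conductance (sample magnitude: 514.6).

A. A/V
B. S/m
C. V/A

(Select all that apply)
A

electric conductance has SI base units: A^2 * s^3 / (kg * m^2)

Checking each option against A^2 * s^3 / (kg * m^2):
  A. A/V: ✓ matches
  B. S/m: ✗ does not match
  C. V/A: ✗ does not match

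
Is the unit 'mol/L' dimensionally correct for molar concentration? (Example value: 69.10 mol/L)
Yes

molar concentration has SI base units: mol / m^3
mol/L reduces to the same SI base units, so it is a valid unit for molar concentration.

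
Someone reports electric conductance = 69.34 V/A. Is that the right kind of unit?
No

electric conductance has SI base units: A^2 * s^3 / (kg * m^2)
V/A does NOT reduce to A^2 * s^3 / (kg * m^2); a valid unit for electric conductance would be e.g. S.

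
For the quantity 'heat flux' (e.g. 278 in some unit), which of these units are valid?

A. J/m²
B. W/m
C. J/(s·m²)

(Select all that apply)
C

heat flux has SI base units: kg / s^3

Checking each option against kg / s^3:
  A. J/m²: ✗ does not match
  B. W/m: ✗ does not match
  C. J/(s·m²): ✓ matches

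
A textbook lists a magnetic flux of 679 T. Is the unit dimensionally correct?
No

magnetic flux has SI base units: kg * m^2 / (A * s^2)
T does NOT reduce to kg * m^2 / (A * s^2); a valid unit for magnetic flux would be e.g. Wb.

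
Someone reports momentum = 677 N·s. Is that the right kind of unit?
Yes

momentum has SI base units: kg * m / s
N·s reduces to the same SI base units, so it is a valid unit for momentum.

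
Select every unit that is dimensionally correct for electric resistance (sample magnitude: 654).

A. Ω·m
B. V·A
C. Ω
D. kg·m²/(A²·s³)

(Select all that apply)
C, D

electric resistance has SI base units: kg * m^2 / (A^2 * s^3)

Checking each option against kg * m^2 / (A^2 * s^3):
  A. Ω·m: ✗ does not match
  B. V·A: ✗ does not match
  C. Ω: ✓ matches
  D. kg·m²/(A²·s³): ✓ matches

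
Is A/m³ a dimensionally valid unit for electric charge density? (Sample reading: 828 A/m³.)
No

electric charge density has SI base units: A * s / m^3
A/m³ does NOT reduce to A * s / m^3; a valid unit for electric charge density would be e.g. C/m³.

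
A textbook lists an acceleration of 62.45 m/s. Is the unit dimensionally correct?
No

acceleration has SI base units: m / s^2
m/s does NOT reduce to m / s^2; a valid unit for acceleration would be e.g. m/s².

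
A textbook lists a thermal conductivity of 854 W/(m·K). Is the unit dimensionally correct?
Yes

thermal conductivity has SI base units: kg * m / (s^3 * K)
W/(m·K) reduces to the same SI base units, so it is a valid unit for thermal conductivity.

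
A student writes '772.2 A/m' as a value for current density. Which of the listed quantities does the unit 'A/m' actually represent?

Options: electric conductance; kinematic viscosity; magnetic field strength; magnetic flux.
magnetic field strength

current density should have units dimensionally equivalent to A / m^2 (e.g. A/m²).
The given unit 'A/m' reduces to A / m. Of the listed options, that is the dimensionality of magnetic field strength.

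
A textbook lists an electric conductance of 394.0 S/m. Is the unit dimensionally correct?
No

electric conductance has SI base units: A^2 * s^3 / (kg * m^2)
S/m does NOT reduce to A^2 * s^3 / (kg * m^2); a valid unit for electric conductance would be e.g. S.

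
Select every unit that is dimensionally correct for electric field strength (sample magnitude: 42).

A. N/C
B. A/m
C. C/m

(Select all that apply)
A

electric field strength has SI base units: kg * m / (A * s^3)

Checking each option against kg * m / (A * s^3):
  A. N/C: ✓ matches
  B. A/m: ✗ does not match
  C. C/m: ✗ does not match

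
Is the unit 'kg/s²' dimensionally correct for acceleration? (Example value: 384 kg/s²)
No

acceleration has SI base units: m / s^2
kg/s² does NOT reduce to m / s^2; a valid unit for acceleration would be e.g. m/s².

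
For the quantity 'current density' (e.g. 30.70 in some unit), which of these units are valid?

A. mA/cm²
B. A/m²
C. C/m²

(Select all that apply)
A, B

current density has SI base units: A / m^2

Checking each option against A / m^2:
  A. mA/cm²: ✓ matches
  B. A/m²: ✓ matches
  C. C/m²: ✗ does not match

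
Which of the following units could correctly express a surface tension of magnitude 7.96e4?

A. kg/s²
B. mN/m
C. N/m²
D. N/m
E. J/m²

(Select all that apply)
A, B, D, E

surface tension has SI base units: kg / s^2

Checking each option against kg / s^2:
  A. kg/s²: ✓ matches
  B. mN/m: ✓ matches
  C. N/m²: ✗ does not match
  D. N/m: ✓ matches
  E. J/m²: ✓ matches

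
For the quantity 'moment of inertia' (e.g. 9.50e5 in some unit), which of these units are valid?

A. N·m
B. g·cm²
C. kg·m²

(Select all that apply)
B, C

moment of inertia has SI base units: kg * m^2

Checking each option against kg * m^2:
  A. N·m: ✗ does not match
  B. g·cm²: ✓ matches
  C. kg·m²: ✓ matches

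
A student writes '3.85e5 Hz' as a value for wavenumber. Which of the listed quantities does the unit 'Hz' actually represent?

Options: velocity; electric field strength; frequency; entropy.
frequency

wavenumber should have units dimensionally equivalent to 1 / m (e.g. 1/m).
The given unit 'Hz' reduces to 1 / s. Of the listed options, that is the dimensionality of frequency.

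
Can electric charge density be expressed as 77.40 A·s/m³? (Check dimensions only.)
Yes

electric charge density has SI base units: A * s / m^3
A·s/m³ reduces to the same SI base units, so it is a valid unit for electric charge density.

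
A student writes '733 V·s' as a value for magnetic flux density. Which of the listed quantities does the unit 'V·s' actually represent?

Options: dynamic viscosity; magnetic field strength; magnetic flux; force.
magnetic flux

magnetic flux density should have units dimensionally equivalent to kg / (A * s^2) (e.g. T).
The given unit 'V·s' reduces to kg * m^2 / (A * s^2). Of the listed options, that is the dimensionality of magnetic flux.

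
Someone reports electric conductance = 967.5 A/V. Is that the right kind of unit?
Yes

electric conductance has SI base units: A^2 * s^3 / (kg * m^2)
A/V reduces to the same SI base units, so it is a valid unit for electric conductance.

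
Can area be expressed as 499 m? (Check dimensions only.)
No

area has SI base units: m^2
m does NOT reduce to m^2; a valid unit for area would be e.g. m².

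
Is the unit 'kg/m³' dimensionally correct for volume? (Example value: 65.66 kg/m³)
No

volume has SI base units: m^3
kg/m³ does NOT reduce to m^3; a valid unit for volume would be e.g. m³.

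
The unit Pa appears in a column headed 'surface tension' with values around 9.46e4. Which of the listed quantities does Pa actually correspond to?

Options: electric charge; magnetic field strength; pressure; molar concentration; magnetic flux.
pressure

surface tension should have units dimensionally equivalent to kg / s^2 (e.g. N/m).
The given unit 'Pa' reduces to kg / (m * s^2). Of the listed options, that is the dimensionality of pressure.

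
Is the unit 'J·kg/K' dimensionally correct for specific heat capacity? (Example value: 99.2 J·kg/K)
No

specific heat capacity has SI base units: m^2 / (s^2 * K)
J·kg/K does NOT reduce to m^2 / (s^2 * K); a valid unit for specific heat capacity would be e.g. J/(kg·K).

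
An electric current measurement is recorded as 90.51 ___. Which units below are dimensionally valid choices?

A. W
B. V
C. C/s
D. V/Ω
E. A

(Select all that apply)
C, D, E

electric current has SI base units: A

Checking each option against A:
  A. W: ✗ does not match
  B. V: ✗ does not match
  C. C/s: ✓ matches
  D. V/Ω: ✓ matches
  E. A: ✓ matches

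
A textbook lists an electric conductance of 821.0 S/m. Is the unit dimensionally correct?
No

electric conductance has SI base units: A^2 * s^3 / (kg * m^2)
S/m does NOT reduce to A^2 * s^3 / (kg * m^2); a valid unit for electric conductance would be e.g. S.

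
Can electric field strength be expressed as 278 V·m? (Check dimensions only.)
No

electric field strength has SI base units: kg * m / (A * s^3)
V·m does NOT reduce to kg * m / (A * s^3); a valid unit for electric field strength would be e.g. V/m.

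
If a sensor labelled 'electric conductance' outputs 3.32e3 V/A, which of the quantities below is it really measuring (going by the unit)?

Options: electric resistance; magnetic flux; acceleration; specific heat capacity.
electric resistance

electric conductance should have units dimensionally equivalent to A^2 * s^3 / (kg * m^2) (e.g. S).
The given unit 'V/A' reduces to kg * m^2 / (A^2 * s^3). Of the listed options, that is the dimensionality of electric resistance.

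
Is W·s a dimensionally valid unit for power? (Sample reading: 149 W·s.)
No

power has SI base units: kg * m^2 / s^3
W·s does NOT reduce to kg * m^2 / s^3; a valid unit for power would be e.g. W.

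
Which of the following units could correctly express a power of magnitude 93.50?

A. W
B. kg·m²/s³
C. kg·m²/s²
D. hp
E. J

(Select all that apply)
A, B, D

power has SI base units: kg * m^2 / s^3

Checking each option against kg * m^2 / s^3:
  A. W: ✓ matches
  B. kg·m²/s³: ✓ matches
  C. kg·m²/s²: ✗ does not match
  D. hp: ✓ matches
  E. J: ✗ does not match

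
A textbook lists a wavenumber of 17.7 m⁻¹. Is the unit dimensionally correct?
Yes

wavenumber has SI base units: 1 / m
m⁻¹ reduces to the same SI base units, so it is a valid unit for wavenumber.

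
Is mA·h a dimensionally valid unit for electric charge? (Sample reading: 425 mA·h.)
Yes

electric charge has SI base units: A * s
mA·h reduces to the same SI base units, so it is a valid unit for electric charge.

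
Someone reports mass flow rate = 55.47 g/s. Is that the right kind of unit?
Yes

mass flow rate has SI base units: kg / s
g/s reduces to the same SI base units, so it is a valid unit for mass flow rate.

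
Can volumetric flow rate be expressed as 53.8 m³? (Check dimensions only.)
No

volumetric flow rate has SI base units: m^3 / s
m³ does NOT reduce to m^3 / s; a valid unit for volumetric flow rate would be e.g. m³/s.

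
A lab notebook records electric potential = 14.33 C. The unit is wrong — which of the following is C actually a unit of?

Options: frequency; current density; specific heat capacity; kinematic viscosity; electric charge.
electric charge

electric potential should have units dimensionally equivalent to kg * m^2 / (A * s^3) (e.g. V).
The given unit 'C' reduces to A * s. Of the listed options, that is the dimensionality of electric charge.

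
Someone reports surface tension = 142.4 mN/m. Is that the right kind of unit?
Yes

surface tension has SI base units: kg / s^2
mN/m reduces to the same SI base units, so it is a valid unit for surface tension.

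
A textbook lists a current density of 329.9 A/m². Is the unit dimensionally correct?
Yes

current density has SI base units: A / m^2
A/m² reduces to the same SI base units, so it is a valid unit for current density.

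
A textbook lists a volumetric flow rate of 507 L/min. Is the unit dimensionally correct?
Yes

volumetric flow rate has SI base units: m^3 / s
L/min reduces to the same SI base units, so it is a valid unit for volumetric flow rate.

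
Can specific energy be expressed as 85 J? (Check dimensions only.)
No

specific energy has SI base units: m^2 / s^2
J does NOT reduce to m^2 / s^2; a valid unit for specific energy would be e.g. J/kg.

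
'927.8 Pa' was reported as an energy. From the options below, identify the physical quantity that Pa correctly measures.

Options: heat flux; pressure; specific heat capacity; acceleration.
pressure

energy should have units dimensionally equivalent to kg * m^2 / s^2 (e.g. J).
The given unit 'Pa' reduces to kg / (m * s^2). Of the listed options, that is the dimensionality of pressure.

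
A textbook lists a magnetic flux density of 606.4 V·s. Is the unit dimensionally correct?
No

magnetic flux density has SI base units: kg / (A * s^2)
V·s does NOT reduce to kg / (A * s^2); a valid unit for magnetic flux density would be e.g. T.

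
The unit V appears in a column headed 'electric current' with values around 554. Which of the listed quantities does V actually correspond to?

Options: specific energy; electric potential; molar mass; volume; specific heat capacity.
electric potential

electric current should have units dimensionally equivalent to A (e.g. A).
The given unit 'V' reduces to kg * m^2 / (A * s^3). Of the listed options, that is the dimensionality of electric potential.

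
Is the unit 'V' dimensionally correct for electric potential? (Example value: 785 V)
Yes

electric potential has SI base units: kg * m^2 / (A * s^3)
V reduces to the same SI base units, so it is a valid unit for electric potential.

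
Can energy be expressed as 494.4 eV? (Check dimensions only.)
Yes

energy has SI base units: kg * m^2 / s^2
eV reduces to the same SI base units, so it is a valid unit for energy.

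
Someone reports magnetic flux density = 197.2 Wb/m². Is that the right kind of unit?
Yes

magnetic flux density has SI base units: kg / (A * s^2)
Wb/m² reduces to the same SI base units, so it is a valid unit for magnetic flux density.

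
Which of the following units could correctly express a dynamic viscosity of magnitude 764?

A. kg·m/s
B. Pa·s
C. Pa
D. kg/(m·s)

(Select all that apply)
B, D

dynamic viscosity has SI base units: kg / (m * s)

Checking each option against kg / (m * s):
  A. kg·m/s: ✗ does not match
  B. Pa·s: ✓ matches
  C. Pa: ✗ does not match
  D. kg/(m·s): ✓ matches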